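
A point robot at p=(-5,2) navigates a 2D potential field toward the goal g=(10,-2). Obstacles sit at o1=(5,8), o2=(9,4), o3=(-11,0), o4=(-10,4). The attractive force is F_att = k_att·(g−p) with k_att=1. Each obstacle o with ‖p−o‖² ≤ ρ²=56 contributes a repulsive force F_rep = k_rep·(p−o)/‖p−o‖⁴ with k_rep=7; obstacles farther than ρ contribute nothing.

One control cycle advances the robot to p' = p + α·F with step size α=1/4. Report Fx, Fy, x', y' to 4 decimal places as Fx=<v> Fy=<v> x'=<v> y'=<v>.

F_att = 1·(g−p) = 1·(15,-4) = (15.0000,-4.0000)
o1: d²=136 > ρ²=56 → inactive
o2: d²=200 > ρ²=56 → inactive
o3: d²=40 ≤ ρ²=56; F_rep = 7·(6,2)/40² = (0.0262,0.0088)
o4: d²=29 ≤ ρ²=56; F_rep = 7·(5,-2)/29² = (0.0416,-0.0166)
F = F_att + ΣF_rep = (15.0679,-4.0079)
p' = p + 1/4·F = (-1.2330,0.9980)

Fx=15.0679 Fy=-4.0079 x'=-1.2330 y'=0.9980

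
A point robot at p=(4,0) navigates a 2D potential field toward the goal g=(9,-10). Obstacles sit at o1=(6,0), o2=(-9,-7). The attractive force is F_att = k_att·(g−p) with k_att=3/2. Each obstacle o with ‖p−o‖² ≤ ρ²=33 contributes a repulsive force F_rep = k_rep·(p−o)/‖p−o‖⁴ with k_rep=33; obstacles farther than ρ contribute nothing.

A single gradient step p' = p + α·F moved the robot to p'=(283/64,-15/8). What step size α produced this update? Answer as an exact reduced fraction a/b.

F_att = 3/2·(g−p) = 3/2·(5,-10) = (7.5000,-15.0000)
o1: d²=4 ≤ ρ²=33; F_rep = 33·(-2,0)/4² = (-4.1250,0.0000)
o2: d²=218 > ρ²=33 → inactive
F = F_att + ΣF_rep = (3.3750,-15.0000)
Δp = p'−p = (0.4219,-1.8750); α = Δx/Fx = (27/64) / (27/8) = 1/8
check: Δy/Fy = (-15/8) / (-15) = 1/8 ✓

α = 1/8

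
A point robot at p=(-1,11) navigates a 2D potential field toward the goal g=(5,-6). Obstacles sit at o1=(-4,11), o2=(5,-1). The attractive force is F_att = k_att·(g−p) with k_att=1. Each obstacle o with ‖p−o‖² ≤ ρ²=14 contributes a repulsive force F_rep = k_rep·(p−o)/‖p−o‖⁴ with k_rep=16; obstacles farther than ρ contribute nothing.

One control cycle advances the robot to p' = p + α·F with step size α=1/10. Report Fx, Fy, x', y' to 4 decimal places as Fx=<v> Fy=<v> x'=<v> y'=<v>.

Fx=6.5926 Fy=-17.0000 x'=-0.3407 y'=9.3000

F_att = 1·(g−p) = 1·(6,-17) = (6.0000,-17.0000)
o1: d²=9 ≤ ρ²=14; F_rep = 16·(3,0)/9² = (0.5926,0.0000)
o2: d²=180 > ρ²=14 → inactive
F = F_att + ΣF_rep = (6.5926,-17.0000)
p' = p + 1/10·F = (-0.3407,9.3000)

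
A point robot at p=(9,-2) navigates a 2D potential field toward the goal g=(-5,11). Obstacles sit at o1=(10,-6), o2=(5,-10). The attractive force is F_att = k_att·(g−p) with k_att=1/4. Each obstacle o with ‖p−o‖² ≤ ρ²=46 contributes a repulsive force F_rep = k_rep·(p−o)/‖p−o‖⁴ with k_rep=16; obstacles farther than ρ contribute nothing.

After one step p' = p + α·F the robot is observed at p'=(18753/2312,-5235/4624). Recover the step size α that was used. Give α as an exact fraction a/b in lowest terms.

F_att = 1/4·(g−p) = 1/4·(-14,13) = (-3.5000,3.2500)
o1: d²=17 ≤ ρ²=46; F_rep = 16·(-1,4)/17² = (-0.0554,0.2215)
o2: d²=80 > ρ²=46 → inactive
F = F_att + ΣF_rep = (-3.5554,3.4715)
Δp = p'−p = (-0.8888,0.8679); α = Δx/Fx = (-2055/2312) / (-2055/578) = 1/4
check: Δy/Fy = (4013/4624) / (4013/1156) = 1/4 ✓

α = 1/4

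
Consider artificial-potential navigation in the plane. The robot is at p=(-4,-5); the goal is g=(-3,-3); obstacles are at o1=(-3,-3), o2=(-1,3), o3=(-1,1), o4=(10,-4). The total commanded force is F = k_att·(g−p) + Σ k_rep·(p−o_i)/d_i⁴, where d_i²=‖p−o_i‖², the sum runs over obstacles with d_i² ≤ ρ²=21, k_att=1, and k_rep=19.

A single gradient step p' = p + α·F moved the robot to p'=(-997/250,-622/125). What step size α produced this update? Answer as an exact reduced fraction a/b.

α = 1/20

F_att = 1·(g−p) = 1·(1,2) = (1.0000,2.0000)
o1: d²=5 ≤ ρ²=21; F_rep = 19·(-1,-2)/5² = (-0.7600,-1.5200)
o2: d²=73 > ρ²=21 → inactive
o3: d²=45 > ρ²=21 → inactive
o4: d²=197 > ρ²=21 → inactive
F = F_att + ΣF_rep = (0.2400,0.4800)
Δp = p'−p = (0.0120,0.0240); α = Δx/Fx = (3/250) / (6/25) = 1/20
check: Δy/Fy = (3/125) / (12/25) = 1/20 ✓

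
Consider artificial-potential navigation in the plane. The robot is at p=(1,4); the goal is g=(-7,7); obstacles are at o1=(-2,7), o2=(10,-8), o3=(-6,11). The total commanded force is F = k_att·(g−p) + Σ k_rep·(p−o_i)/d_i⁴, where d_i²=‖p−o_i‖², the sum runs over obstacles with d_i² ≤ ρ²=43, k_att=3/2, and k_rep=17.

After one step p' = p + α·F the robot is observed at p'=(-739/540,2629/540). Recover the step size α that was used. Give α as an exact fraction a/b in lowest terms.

F_att = 3/2·(g−p) = 3/2·(-8,3) = (-12.0000,4.5000)
o1: d²=18 ≤ ρ²=43; F_rep = 17·(3,-3)/18² = (0.1574,-0.1574)
o2: d²=225 > ρ²=43 → inactive
o3: d²=98 > ρ²=43 → inactive
F = F_att + ΣF_rep = (-11.8426,4.3426)
Δp = p'−p = (-2.3685,0.8685); α = Δx/Fx = (-1279/540) / (-1279/108) = 1/5
check: Δy/Fy = (469/540) / (469/108) = 1/5 ✓

α = 1/5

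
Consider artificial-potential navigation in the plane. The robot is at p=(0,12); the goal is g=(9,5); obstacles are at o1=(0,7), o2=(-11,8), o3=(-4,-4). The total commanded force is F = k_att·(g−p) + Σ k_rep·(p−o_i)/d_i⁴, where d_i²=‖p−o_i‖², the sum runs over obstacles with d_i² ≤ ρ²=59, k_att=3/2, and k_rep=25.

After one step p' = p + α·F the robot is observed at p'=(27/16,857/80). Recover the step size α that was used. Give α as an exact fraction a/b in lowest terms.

α = 1/8

F_att = 3/2·(g−p) = 3/2·(9,-7) = (13.5000,-10.5000)
o1: d²=25 ≤ ρ²=59; F_rep = 25·(0,5)/25² = (0.0000,0.2000)
o2: d²=137 > ρ²=59 → inactive
o3: d²=272 > ρ²=59 → inactive
F = F_att + ΣF_rep = (13.5000,-10.3000)
Δp = p'−p = (1.6875,-1.2875); α = Δx/Fx = (27/16) / (27/2) = 1/8
check: Δy/Fy = (-103/80) / (-103/10) = 1/8 ✓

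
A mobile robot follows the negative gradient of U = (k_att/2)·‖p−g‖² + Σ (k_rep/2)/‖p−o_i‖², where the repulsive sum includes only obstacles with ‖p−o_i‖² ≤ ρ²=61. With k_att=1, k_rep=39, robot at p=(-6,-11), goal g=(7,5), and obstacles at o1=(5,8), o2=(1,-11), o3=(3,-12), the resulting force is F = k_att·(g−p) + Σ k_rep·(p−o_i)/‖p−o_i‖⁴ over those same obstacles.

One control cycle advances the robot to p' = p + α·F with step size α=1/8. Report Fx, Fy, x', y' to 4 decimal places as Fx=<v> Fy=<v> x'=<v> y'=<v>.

Fx=12.8863 Fy=16.0000 x'=-4.3892 y'=-9.0000

F_att = 1·(g−p) = 1·(13,16) = (13.0000,16.0000)
o1: d²=482 > ρ²=61 → inactive
o2: d²=49 ≤ ρ²=61; F_rep = 39·(-7,0)/49² = (-0.1137,0.0000)
o3: d²=82 > ρ²=61 → inactive
F = F_att + ΣF_rep = (12.8863,16.0000)
p' = p + 1/8·F = (-4.3892,-9.0000)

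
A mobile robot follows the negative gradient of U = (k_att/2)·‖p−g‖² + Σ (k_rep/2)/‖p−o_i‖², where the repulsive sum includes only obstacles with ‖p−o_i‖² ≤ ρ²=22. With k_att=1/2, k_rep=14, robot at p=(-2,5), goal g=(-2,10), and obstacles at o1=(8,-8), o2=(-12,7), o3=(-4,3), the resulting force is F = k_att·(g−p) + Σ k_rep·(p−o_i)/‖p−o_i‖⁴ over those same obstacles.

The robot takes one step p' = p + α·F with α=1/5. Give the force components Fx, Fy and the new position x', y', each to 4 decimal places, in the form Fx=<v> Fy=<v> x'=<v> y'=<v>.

F_att = 1/2·(g−p) = 1/2·(0,5) = (0.0000,2.5000)
o1: d²=269 > ρ²=22 → inactive
o2: d²=104 > ρ²=22 → inactive
o3: d²=8 ≤ ρ²=22; F_rep = 14·(2,2)/8² = (0.4375,0.4375)
F = F_att + ΣF_rep = (0.4375,2.9375)
p' = p + 1/5·F = (-1.9125,5.5875)

Fx=0.4375 Fy=2.9375 x'=-1.9125 y'=5.5875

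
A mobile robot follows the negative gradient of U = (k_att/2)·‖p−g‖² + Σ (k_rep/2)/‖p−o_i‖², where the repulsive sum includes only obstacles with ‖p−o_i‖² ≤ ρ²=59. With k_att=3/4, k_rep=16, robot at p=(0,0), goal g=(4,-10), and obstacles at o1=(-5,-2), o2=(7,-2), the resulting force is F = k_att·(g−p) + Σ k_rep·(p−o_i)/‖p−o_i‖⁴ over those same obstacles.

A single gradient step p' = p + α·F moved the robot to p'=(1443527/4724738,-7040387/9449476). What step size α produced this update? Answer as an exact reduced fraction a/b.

α = 1/10

F_att = 3/4·(g−p) = 3/4·(4,-10) = (3.0000,-7.5000)
o1: d²=29 ≤ ρ²=59; F_rep = 16·(5,2)/29² = (0.0951,0.0380)
o2: d²=53 ≤ ρ²=59; F_rep = 16·(-7,2)/53² = (-0.0399,0.0114)
F = F_att + ΣF_rep = (3.0553,-7.4506)
Δp = p'−p = (0.3055,-0.7451); α = Δx/Fx = (1443527/4724738) / (7217635/2362369) = 1/10
check: Δy/Fy = (-7040387/9449476) / (-35201935/4724738) = 1/10 ✓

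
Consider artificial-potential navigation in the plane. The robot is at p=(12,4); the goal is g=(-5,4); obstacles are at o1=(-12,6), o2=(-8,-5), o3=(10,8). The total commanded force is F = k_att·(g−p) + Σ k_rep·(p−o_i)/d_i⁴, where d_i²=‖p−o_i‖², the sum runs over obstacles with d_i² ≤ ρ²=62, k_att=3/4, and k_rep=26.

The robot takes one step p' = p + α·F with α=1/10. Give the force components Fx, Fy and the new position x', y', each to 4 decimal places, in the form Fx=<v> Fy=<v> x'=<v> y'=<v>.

F_att = 3/4·(g−p) = 3/4·(-17,0) = (-12.7500,0.0000)
o1: d²=580 > ρ²=62 → inactive
o2: d²=481 > ρ²=62 → inactive
o3: d²=20 ≤ ρ²=62; F_rep = 26·(2,-4)/20² = (0.1300,-0.2600)
F = F_att + ΣF_rep = (-12.6200,-0.2600)
p' = p + 1/10·F = (10.7380,3.9740)

Fx=-12.6200 Fy=-0.2600 x'=10.7380 y'=3.9740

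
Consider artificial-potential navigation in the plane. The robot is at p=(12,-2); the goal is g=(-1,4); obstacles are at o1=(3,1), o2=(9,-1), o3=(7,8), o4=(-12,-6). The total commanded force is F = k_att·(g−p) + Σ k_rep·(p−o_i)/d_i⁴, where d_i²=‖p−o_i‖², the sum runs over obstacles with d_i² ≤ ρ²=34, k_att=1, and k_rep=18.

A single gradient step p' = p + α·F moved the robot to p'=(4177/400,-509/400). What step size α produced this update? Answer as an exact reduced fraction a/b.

F_att = 1·(g−p) = 1·(-13,6) = (-13.0000,6.0000)
o1: d²=90 > ρ²=34 → inactive
o2: d²=10 ≤ ρ²=34; F_rep = 18·(3,-1)/10² = (0.5400,-0.1800)
o3: d²=125 > ρ²=34 → inactive
o4: d²=592 > ρ²=34 → inactive
F = F_att + ΣF_rep = (-12.4600,5.8200)
Δp = p'−p = (-1.5575,0.7275); α = Δx/Fx = (-623/400) / (-623/50) = 1/8
check: Δy/Fy = (291/400) / (291/50) = 1/8 ✓

α = 1/8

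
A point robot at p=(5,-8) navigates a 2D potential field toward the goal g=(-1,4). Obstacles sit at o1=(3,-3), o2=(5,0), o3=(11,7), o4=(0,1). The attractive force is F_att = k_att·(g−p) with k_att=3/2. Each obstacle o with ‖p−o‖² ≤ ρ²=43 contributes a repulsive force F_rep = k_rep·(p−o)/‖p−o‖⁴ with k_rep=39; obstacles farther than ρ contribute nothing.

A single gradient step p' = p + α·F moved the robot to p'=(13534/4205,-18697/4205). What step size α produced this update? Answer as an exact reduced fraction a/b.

α = 1/5

F_att = 3/2·(g−p) = 3/2·(-6,12) = (-9.0000,18.0000)
o1: d²=29 ≤ ρ²=43; F_rep = 39·(2,-5)/29² = (0.0927,-0.2319)
o2: d²=64 > ρ²=43 → inactive
o3: d²=261 > ρ²=43 → inactive
o4: d²=106 > ρ²=43 → inactive
F = F_att + ΣF_rep = (-8.9073,17.7681)
Δp = p'−p = (-1.7815,3.5536); α = Δx/Fx = (-7491/4205) / (-7491/841) = 1/5
check: Δy/Fy = (14943/4205) / (14943/841) = 1/5 ✓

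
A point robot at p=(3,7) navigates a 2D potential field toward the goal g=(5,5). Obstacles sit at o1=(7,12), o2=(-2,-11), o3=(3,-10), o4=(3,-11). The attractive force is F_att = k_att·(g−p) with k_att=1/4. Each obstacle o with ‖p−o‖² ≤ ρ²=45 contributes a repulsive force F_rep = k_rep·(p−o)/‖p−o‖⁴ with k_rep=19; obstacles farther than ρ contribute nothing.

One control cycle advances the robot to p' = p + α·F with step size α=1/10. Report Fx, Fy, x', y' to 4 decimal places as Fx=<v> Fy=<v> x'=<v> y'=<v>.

Fx=0.4548 Fy=-0.5565 x'=3.0455 y'=6.9443

F_att = 1/4·(g−p) = 1/4·(2,-2) = (0.5000,-0.5000)
o1: d²=41 ≤ ρ²=45; F_rep = 19·(-4,-5)/41² = (-0.0452,-0.0565)
o2: d²=349 > ρ²=45 → inactive
o3: d²=289 > ρ²=45 → inactive
o4: d²=324 > ρ²=45 → inactive
F = F_att + ΣF_rep = (0.4548,-0.5565)
p' = p + 1/10·F = (3.0455,6.9443)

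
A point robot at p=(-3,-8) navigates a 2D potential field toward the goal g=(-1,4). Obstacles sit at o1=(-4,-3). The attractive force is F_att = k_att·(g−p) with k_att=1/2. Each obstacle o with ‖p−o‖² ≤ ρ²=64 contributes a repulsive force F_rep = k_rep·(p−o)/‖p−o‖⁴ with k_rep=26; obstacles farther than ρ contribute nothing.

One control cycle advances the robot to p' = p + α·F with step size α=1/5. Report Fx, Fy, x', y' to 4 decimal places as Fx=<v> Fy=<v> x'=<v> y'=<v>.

Fx=1.0385 Fy=5.8077 x'=-2.7923 y'=-6.8385

F_att = 1/2·(g−p) = 1/2·(2,12) = (1.0000,6.0000)
o1: d²=26 ≤ ρ²=64; F_rep = 26·(1,-5)/26² = (0.0385,-0.1923)
F = F_att + ΣF_rep = (1.0385,5.8077)
p' = p + 1/5·F = (-2.7923,-6.8385)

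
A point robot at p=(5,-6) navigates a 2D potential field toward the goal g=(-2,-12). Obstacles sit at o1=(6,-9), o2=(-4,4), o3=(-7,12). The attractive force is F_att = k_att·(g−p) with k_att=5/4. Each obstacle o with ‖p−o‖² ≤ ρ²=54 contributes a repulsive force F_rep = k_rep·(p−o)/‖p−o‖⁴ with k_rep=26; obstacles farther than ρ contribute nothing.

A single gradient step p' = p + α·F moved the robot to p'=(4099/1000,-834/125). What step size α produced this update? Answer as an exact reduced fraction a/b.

F_att = 5/4·(g−p) = 5/4·(-7,-6) = (-8.7500,-7.5000)
o1: d²=10 ≤ ρ²=54; F_rep = 26·(-1,3)/10² = (-0.2600,0.7800)
o2: d²=181 > ρ²=54 → inactive
o3: d²=468 > ρ²=54 → inactive
F = F_att + ΣF_rep = (-9.0100,-6.7200)
Δp = p'−p = (-0.9010,-0.6720); α = Δx/Fx = (-901/1000) / (-901/100) = 1/10
check: Δy/Fy = (-84/125) / (-168/25) = 1/10 ✓

α = 1/10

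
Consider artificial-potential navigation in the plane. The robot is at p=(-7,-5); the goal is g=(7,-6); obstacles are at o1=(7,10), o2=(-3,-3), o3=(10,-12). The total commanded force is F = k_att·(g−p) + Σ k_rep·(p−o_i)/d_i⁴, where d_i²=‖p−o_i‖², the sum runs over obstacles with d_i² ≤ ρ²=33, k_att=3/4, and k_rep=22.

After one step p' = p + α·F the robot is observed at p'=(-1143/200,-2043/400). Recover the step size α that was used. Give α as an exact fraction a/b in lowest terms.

α = 1/8

F_att = 3/4·(g−p) = 3/4·(14,-1) = (10.5000,-0.7500)
o1: d²=421 > ρ²=33 → inactive
o2: d²=20 ≤ ρ²=33; F_rep = 22·(-4,-2)/20² = (-0.2200,-0.1100)
o3: d²=338 > ρ²=33 → inactive
F = F_att + ΣF_rep = (10.2800,-0.8600)
Δp = p'−p = (1.2850,-0.1075); α = Δx/Fx = (257/200) / (257/25) = 1/8
check: Δy/Fy = (-43/400) / (-43/50) = 1/8 ✓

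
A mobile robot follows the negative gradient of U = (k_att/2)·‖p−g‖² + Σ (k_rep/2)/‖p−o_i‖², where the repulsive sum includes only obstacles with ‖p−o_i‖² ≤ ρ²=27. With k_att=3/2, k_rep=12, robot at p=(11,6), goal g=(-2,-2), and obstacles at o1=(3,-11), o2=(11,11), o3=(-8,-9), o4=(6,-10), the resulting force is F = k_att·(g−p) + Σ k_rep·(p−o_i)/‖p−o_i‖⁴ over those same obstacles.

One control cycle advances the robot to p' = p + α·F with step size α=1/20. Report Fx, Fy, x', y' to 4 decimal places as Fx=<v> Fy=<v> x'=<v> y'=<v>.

F_att = 3/2·(g−p) = 3/2·(-13,-8) = (-19.5000,-12.0000)
o1: d²=353 > ρ²=27 → inactive
o2: d²=25 ≤ ρ²=27; F_rep = 12·(0,-5)/25² = (0.0000,-0.0960)
o3: d²=586 > ρ²=27 → inactive
o4: d²=281 > ρ²=27 → inactive
F = F_att + ΣF_rep = (-19.5000,-12.0960)
p' = p + 1/20·F = (10.0250,5.3952)

Fx=-19.5000 Fy=-12.0960 x'=10.0250 y'=5.3952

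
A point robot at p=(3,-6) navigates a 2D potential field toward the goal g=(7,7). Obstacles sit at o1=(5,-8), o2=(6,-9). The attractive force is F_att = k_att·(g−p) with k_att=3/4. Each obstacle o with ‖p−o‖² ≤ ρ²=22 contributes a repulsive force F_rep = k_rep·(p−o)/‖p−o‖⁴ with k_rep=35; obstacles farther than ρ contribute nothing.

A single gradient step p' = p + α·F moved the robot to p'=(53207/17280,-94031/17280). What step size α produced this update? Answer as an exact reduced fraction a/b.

α = 1/20

F_att = 3/4·(g−p) = 3/4·(4,13) = (3.0000,9.7500)
o1: d²=8 ≤ ρ²=22; F_rep = 35·(-2,2)/8² = (-1.0938,1.0938)
o2: d²=18 ≤ ρ²=22; F_rep = 35·(-3,3)/18² = (-0.3241,0.3241)
F = F_att + ΣF_rep = (1.5822,11.1678)
Δp = p'−p = (0.0791,0.5584); α = Δx/Fx = (1367/17280) / (1367/864) = 1/20
check: Δy/Fy = (9649/17280) / (9649/864) = 1/20 ✓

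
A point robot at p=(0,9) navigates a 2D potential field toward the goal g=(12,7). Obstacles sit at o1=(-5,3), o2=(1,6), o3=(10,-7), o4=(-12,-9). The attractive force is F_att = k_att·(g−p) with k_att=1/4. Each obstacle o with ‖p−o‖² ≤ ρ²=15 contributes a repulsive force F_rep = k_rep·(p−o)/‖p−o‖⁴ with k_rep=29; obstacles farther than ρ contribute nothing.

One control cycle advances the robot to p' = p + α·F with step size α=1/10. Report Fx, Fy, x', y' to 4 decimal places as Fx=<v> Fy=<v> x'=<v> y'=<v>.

Fx=2.7100 Fy=0.3700 x'=0.2710 y'=9.0370

F_att = 1/4·(g−p) = 1/4·(12,-2) = (3.0000,-0.5000)
o1: d²=61 > ρ²=15 → inactive
o2: d²=10 ≤ ρ²=15; F_rep = 29·(-1,3)/10² = (-0.2900,0.8700)
o3: d²=356 > ρ²=15 → inactive
o4: d²=468 > ρ²=15 → inactive
F = F_att + ΣF_rep = (2.7100,0.3700)
p' = p + 1/10·F = (0.2710,9.0370)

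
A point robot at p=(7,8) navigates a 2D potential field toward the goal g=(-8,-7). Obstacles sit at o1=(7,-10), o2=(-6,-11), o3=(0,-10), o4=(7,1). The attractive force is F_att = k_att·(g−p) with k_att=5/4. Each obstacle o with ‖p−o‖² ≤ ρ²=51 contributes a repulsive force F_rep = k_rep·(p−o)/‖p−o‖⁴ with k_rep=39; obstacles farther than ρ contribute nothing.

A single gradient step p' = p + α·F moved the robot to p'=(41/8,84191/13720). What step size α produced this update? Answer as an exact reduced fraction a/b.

F_att = 5/4·(g−p) = 5/4·(-15,-15) = (-18.7500,-18.7500)
o1: d²=324 > ρ²=51 → inactive
o2: d²=530 > ρ²=51 → inactive
o3: d²=373 > ρ²=51 → inactive
o4: d²=49 ≤ ρ²=51; F_rep = 39·(0,7)/49² = (0.0000,0.1137)
F = F_att + ΣF_rep = (-18.7500,-18.6363)
Δp = p'−p = (-1.8750,-1.8636); α = Δx/Fx = (-15/8) / (-75/4) = 1/10
check: Δy/Fy = (-25569/13720) / (-25569/1372) = 1/10 ✓

α = 1/10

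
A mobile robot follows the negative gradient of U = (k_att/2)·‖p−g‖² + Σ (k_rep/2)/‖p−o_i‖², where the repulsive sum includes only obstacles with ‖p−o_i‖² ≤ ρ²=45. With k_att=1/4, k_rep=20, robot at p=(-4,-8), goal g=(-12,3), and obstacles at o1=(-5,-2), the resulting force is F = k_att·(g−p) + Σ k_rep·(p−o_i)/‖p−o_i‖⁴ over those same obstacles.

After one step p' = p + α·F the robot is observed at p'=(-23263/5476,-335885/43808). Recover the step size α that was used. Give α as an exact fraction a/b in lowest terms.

F_att = 1/4·(g−p) = 1/4·(-8,11) = (-2.0000,2.7500)
o1: d²=37 ≤ ρ²=45; F_rep = 20·(1,-6)/37² = (0.0146,-0.0877)
F = F_att + ΣF_rep = (-1.9854,2.6623)
Δp = p'−p = (-0.2482,0.3328); α = Δx/Fx = (-1359/5476) / (-2718/1369) = 1/8
check: Δy/Fy = (14579/43808) / (14579/5476) = 1/8 ✓

α = 1/8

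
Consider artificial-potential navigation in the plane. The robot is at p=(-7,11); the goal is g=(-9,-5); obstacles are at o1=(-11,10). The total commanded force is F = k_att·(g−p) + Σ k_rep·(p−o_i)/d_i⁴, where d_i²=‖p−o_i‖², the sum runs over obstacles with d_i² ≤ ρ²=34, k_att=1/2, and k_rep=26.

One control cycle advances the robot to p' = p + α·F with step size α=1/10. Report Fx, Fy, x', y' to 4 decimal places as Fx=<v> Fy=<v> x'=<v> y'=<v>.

F_att = 1/2·(g−p) = 1/2·(-2,-16) = (-1.0000,-8.0000)
o1: d²=17 ≤ ρ²=34; F_rep = 26·(4,1)/17² = (0.3599,0.0900)
F = F_att + ΣF_rep = (-0.6401,-7.9100)
p' = p + 1/10·F = (-7.0640,10.2090)

Fx=-0.6401 Fy=-7.9100 x'=-7.0640 y'=10.2090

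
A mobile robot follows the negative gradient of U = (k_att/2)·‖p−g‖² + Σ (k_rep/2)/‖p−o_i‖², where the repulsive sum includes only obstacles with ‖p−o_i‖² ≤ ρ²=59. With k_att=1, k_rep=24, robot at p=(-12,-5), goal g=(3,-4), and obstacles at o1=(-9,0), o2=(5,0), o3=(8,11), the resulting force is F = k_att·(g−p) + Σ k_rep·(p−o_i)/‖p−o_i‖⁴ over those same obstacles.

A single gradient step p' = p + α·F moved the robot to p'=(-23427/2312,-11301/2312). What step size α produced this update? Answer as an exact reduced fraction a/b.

α = 1/8

F_att = 1·(g−p) = 1·(15,1) = (15.0000,1.0000)
o1: d²=34 ≤ ρ²=59; F_rep = 24·(-3,-5)/34² = (-0.0623,-0.1038)
o2: d²=314 > ρ²=59 → inactive
o3: d²=656 > ρ²=59 → inactive
F = F_att + ΣF_rep = (14.9377,0.8962)
Δp = p'−p = (1.8672,0.1120); α = Δx/Fx = (4317/2312) / (4317/289) = 1/8
check: Δy/Fy = (259/2312) / (259/289) = 1/8 ✓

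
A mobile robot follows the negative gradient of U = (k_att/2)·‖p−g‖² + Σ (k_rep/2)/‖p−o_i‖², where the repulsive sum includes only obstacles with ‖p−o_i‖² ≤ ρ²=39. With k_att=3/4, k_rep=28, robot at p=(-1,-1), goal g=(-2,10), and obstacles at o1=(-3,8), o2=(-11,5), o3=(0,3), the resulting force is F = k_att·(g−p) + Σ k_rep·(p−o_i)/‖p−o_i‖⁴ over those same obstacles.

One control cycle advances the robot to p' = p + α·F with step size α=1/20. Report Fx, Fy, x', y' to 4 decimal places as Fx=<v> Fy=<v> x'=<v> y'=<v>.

F_att = 3/4·(g−p) = 3/4·(-1,11) = (-0.7500,8.2500)
o1: d²=85 > ρ²=39 → inactive
o2: d²=136 > ρ²=39 → inactive
o3: d²=17 ≤ ρ²=39; F_rep = 28·(-1,-4)/17² = (-0.0969,-0.3875)
F = F_att + ΣF_rep = (-0.8469,7.8625)
p' = p + 1/20·F = (-1.0423,-0.6069)

Fx=-0.8469 Fy=7.8625 x'=-1.0423 y'=-0.6069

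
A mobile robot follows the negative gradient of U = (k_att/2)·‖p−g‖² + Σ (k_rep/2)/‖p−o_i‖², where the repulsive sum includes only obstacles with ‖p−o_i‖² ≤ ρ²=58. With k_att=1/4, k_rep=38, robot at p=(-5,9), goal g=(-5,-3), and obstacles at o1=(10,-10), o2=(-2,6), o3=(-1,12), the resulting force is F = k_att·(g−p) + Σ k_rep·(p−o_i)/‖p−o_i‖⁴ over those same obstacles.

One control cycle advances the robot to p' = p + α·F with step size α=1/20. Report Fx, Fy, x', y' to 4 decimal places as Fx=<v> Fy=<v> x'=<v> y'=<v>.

Fx=-0.5951 Fy=-2.8305 x'=-5.0298 y'=8.8585

F_att = 1/4·(g−p) = 1/4·(0,-12) = (0.0000,-3.0000)
o1: d²=586 > ρ²=58 → inactive
o2: d²=18 ≤ ρ²=58; F_rep = 38·(-3,3)/18² = (-0.3519,0.3519)
o3: d²=25 ≤ ρ²=58; F_rep = 38·(-4,-3)/25² = (-0.2432,-0.1824)
F = F_att + ΣF_rep = (-0.5951,-2.8305)
p' = p + 1/20·F = (-5.0298,8.8585)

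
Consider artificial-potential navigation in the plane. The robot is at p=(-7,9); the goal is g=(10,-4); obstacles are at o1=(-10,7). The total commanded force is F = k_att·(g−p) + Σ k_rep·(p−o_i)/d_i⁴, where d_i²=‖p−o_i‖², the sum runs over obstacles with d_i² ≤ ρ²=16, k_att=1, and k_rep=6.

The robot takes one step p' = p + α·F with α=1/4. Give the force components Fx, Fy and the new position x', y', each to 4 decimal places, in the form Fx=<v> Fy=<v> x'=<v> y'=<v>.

Fx=17.1065 Fy=-12.9290 x'=-2.7234 y'=5.7678

F_att = 1·(g−p) = 1·(17,-13) = (17.0000,-13.0000)
o1: d²=13 ≤ ρ²=16; F_rep = 6·(3,2)/13² = (0.1065,0.0710)
F = F_att + ΣF_rep = (17.1065,-12.9290)
p' = p + 1/4·F = (-2.7234,5.7678)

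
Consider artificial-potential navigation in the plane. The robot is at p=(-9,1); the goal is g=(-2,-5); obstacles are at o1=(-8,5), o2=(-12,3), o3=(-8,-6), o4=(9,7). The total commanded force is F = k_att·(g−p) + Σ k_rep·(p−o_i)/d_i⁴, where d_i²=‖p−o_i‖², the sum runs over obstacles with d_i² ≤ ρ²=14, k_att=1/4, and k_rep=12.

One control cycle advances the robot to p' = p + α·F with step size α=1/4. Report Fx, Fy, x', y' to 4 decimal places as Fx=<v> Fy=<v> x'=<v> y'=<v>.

F_att = 1/4·(g−p) = 1/4·(7,-6) = (1.7500,-1.5000)
o1: d²=17 > ρ²=14 → inactive
o2: d²=13 ≤ ρ²=14; F_rep = 12·(3,-2)/13² = (0.2130,-0.1420)
o3: d²=50 > ρ²=14 → inactive
o4: d²=360 > ρ²=14 → inactive
F = F_att + ΣF_rep = (1.9630,-1.6420)
p' = p + 1/4·F = (-8.5092,0.5895)

Fx=1.9630 Fy=-1.6420 x'=-8.5092 y'=0.5895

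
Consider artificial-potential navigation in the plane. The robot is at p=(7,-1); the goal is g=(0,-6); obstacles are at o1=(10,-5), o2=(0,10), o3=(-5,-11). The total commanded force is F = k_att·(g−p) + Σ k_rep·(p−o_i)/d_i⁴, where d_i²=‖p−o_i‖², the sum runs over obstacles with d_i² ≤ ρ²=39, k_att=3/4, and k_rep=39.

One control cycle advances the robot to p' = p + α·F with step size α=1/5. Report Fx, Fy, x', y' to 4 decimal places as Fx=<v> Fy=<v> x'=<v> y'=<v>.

Fx=-5.4372 Fy=-3.5004 x'=5.9126 y'=-1.7001

F_att = 3/4·(g−p) = 3/4·(-7,-5) = (-5.2500,-3.7500)
o1: d²=25 ≤ ρ²=39; F_rep = 39·(-3,4)/25² = (-0.1872,0.2496)
o2: d²=170 > ρ²=39 → inactive
o3: d²=244 > ρ²=39 → inactive
F = F_att + ΣF_rep = (-5.4372,-3.5004)
p' = p + 1/5·F = (5.9126,-1.7001)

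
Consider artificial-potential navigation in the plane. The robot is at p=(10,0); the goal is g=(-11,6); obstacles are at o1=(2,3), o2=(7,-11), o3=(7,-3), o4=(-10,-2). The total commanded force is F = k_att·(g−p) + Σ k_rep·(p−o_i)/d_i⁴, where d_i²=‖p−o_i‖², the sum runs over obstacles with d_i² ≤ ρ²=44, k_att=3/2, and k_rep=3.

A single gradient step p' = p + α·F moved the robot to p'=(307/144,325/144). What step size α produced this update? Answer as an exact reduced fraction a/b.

F_att = 3/2·(g−p) = 3/2·(-21,6) = (-31.5000,9.0000)
o1: d²=73 > ρ²=44 → inactive
o2: d²=130 > ρ²=44 → inactive
o3: d²=18 ≤ ρ²=44; F_rep = 3·(3,3)/18² = (0.0278,0.0278)
o4: d²=404 > ρ²=44 → inactive
F = F_att + ΣF_rep = (-31.4722,9.0278)
Δp = p'−p = (-7.8681,2.2569); α = Δx/Fx = (-1133/144) / (-1133/36) = 1/4
check: Δy/Fy = (325/144) / (325/36) = 1/4 ✓

α = 1/4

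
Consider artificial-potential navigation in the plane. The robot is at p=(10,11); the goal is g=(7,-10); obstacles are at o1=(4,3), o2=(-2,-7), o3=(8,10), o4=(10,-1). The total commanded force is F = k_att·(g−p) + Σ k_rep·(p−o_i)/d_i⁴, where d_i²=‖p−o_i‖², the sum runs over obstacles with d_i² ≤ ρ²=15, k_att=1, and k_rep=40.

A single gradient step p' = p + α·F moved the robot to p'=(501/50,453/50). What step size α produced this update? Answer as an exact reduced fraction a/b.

F_att = 1·(g−p) = 1·(-3,-21) = (-3.0000,-21.0000)
o1: d²=100 > ρ²=15 → inactive
o2: d²=468 > ρ²=15 → inactive
o3: d²=5 ≤ ρ²=15; F_rep = 40·(2,1)/5² = (3.2000,1.6000)
o4: d²=144 > ρ²=15 → inactive
F = F_att + ΣF_rep = (0.2000,-19.4000)
Δp = p'−p = (0.0200,-1.9400); α = Δx/Fx = (1/50) / (1/5) = 1/10
check: Δy/Fy = (-97/50) / (-97/5) = 1/10 ✓

α = 1/10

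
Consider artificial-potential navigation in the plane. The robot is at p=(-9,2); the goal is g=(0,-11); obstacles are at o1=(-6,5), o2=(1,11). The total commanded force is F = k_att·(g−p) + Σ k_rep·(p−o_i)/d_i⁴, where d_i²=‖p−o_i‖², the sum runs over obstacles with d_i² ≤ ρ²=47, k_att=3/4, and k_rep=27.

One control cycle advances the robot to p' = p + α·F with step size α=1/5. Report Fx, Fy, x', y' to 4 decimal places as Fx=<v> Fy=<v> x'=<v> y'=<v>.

F_att = 3/4·(g−p) = 3/4·(9,-13) = (6.7500,-9.7500)
o1: d²=18 ≤ ρ²=47; F_rep = 27·(-3,-3)/18² = (-0.2500,-0.2500)
o2: d²=181 > ρ²=47 → inactive
F = F_att + ΣF_rep = (6.5000,-10.0000)
p' = p + 1/5·F = (-7.7000,0.0000)

Fx=6.5000 Fy=-10.0000 x'=-7.7000 y'=0.0000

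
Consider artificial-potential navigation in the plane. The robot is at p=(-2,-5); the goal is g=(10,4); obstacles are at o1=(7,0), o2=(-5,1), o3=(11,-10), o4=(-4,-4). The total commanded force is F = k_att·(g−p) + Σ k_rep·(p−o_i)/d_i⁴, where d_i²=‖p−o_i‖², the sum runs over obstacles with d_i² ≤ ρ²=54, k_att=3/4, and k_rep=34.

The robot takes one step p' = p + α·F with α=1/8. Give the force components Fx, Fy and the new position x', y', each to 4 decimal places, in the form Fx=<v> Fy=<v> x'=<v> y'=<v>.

Fx=11.7704 Fy=5.2893 x'=-0.5287 y'=-4.3388

F_att = 3/4·(g−p) = 3/4·(12,9) = (9.0000,6.7500)
o1: d²=106 > ρ²=54 → inactive
o2: d²=45 ≤ ρ²=54; F_rep = 34·(3,-6)/45² = (0.0504,-0.1007)
o3: d²=194 > ρ²=54 → inactive
o4: d²=5 ≤ ρ²=54; F_rep = 34·(2,-1)/5² = (2.7200,-1.3600)
F = F_att + ΣF_rep = (11.7704,5.2893)
p' = p + 1/8·F = (-0.5287,-4.3388)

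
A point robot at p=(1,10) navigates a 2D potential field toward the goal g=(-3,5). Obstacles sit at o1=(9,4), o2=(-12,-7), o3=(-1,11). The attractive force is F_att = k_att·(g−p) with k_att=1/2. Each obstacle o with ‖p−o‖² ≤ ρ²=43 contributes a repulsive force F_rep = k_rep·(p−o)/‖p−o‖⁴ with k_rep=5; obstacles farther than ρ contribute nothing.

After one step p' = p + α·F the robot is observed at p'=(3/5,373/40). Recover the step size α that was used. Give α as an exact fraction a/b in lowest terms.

F_att = 1/2·(g−p) = 1/2·(-4,-5) = (-2.0000,-2.5000)
o1: d²=100 > ρ²=43 → inactive
o2: d²=458 > ρ²=43 → inactive
o3: d²=5 ≤ ρ²=43; F_rep = 5·(2,-1)/5² = (0.4000,-0.2000)
F = F_att + ΣF_rep = (-1.6000,-2.7000)
Δp = p'−p = (-0.4000,-0.6750); α = Δx/Fx = (-2/5) / (-8/5) = 1/4
check: Δy/Fy = (-27/40) / (-27/10) = 1/4 ✓

α = 1/4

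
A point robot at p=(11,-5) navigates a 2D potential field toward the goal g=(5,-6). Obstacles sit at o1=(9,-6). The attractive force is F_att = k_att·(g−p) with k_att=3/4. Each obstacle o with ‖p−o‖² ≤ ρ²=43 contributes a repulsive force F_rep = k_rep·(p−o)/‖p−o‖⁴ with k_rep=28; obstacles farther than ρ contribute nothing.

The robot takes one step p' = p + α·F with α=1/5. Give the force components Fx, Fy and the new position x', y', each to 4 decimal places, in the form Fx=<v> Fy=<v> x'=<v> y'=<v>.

F_att = 3/4·(g−p) = 3/4·(-6,-1) = (-4.5000,-0.7500)
o1: d²=5 ≤ ρ²=43; F_rep = 28·(2,1)/5² = (2.2400,1.1200)
F = F_att + ΣF_rep = (-2.2600,0.3700)
p' = p + 1/5·F = (10.5480,-4.9260)

Fx=-2.2600 Fy=0.3700 x'=10.5480 y'=-4.9260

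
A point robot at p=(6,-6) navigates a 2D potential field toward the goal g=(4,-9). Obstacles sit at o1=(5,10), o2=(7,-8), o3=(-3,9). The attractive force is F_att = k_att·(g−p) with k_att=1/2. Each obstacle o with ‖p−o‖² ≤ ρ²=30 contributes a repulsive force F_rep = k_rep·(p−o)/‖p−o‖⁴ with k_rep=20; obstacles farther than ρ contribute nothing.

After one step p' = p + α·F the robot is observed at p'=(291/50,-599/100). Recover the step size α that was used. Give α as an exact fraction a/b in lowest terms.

F_att = 1/2·(g−p) = 1/2·(-2,-3) = (-1.0000,-1.5000)
o1: d²=257 > ρ²=30 → inactive
o2: d²=5 ≤ ρ²=30; F_rep = 20·(-1,2)/5² = (-0.8000,1.6000)
o3: d²=306 > ρ²=30 → inactive
F = F_att + ΣF_rep = (-1.8000,0.1000)
Δp = p'−p = (-0.1800,0.0100); α = Δx/Fx = (-9/50) / (-9/5) = 1/10
check: Δy/Fy = (1/100) / (1/10) = 1/10 ✓

α = 1/10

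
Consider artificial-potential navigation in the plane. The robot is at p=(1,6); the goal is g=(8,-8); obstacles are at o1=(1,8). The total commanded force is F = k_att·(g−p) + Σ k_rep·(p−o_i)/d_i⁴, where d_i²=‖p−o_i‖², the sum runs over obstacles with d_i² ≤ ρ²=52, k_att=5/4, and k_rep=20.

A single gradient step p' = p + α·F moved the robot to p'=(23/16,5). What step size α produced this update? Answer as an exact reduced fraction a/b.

F_att = 5/4·(g−p) = 5/4·(7,-14) = (8.7500,-17.5000)
o1: d²=4 ≤ ρ²=52; F_rep = 20·(0,-2)/4² = (0.0000,-2.5000)
F = F_att + ΣF_rep = (8.7500,-20.0000)
Δp = p'−p = (0.4375,-1.0000); α = Δx/Fx = (7/16) / (35/4) = 1/20
check: Δy/Fy = (-1) / (-20) = 1/20 ✓

α = 1/20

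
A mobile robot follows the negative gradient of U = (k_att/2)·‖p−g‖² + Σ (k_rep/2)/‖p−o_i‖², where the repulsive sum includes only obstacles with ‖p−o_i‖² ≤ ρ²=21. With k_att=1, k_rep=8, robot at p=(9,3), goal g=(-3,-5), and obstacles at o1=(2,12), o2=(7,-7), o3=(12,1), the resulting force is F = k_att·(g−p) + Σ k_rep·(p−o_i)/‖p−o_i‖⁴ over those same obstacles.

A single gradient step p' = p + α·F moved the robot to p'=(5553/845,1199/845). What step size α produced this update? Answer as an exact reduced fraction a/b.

F_att = 1·(g−p) = 1·(-12,-8) = (-12.0000,-8.0000)
o1: d²=130 > ρ²=21 → inactive
o2: d²=104 > ρ²=21 → inactive
o3: d²=13 ≤ ρ²=21; F_rep = 8·(-3,2)/13² = (-0.1420,0.0947)
F = F_att + ΣF_rep = (-12.1420,-7.9053)
Δp = p'−p = (-2.4284,-1.5811); α = Δx/Fx = (-2052/845) / (-2052/169) = 1/5
check: Δy/Fy = (-1336/845) / (-1336/169) = 1/5 ✓

α = 1/5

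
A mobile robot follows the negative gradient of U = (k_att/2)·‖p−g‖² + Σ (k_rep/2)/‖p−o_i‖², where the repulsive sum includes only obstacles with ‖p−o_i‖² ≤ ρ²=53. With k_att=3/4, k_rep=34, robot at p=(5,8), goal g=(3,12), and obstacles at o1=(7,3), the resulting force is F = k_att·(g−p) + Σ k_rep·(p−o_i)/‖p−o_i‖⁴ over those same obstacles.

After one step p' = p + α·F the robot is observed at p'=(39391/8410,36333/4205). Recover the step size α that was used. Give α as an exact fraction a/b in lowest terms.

α = 1/5

F_att = 3/4·(g−p) = 3/4·(-2,4) = (-1.5000,3.0000)
o1: d²=29 ≤ ρ²=53; F_rep = 34·(-2,5)/29² = (-0.0809,0.2021)
F = F_att + ΣF_rep = (-1.5809,3.2021)
Δp = p'−p = (-0.3162,0.6404); α = Δx/Fx = (-2659/8410) / (-2659/1682) = 1/5
check: Δy/Fy = (2693/4205) / (2693/841) = 1/5 ✓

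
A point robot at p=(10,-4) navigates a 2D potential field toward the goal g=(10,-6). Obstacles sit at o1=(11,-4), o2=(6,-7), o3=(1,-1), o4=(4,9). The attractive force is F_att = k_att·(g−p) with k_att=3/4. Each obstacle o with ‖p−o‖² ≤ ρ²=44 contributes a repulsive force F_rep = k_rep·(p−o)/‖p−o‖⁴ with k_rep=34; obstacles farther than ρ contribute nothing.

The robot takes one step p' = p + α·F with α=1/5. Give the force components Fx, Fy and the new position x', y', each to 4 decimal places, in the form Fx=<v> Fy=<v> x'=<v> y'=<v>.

F_att = 3/4·(g−p) = 3/4·(0,-2) = (0.0000,-1.5000)
o1: d²=1 ≤ ρ²=44; F_rep = 34·(-1,0)/1² = (-34.0000,0.0000)
o2: d²=25 ≤ ρ²=44; F_rep = 34·(4,3)/25² = (0.2176,0.1632)
o3: d²=90 > ρ²=44 → inactive
o4: d²=205 > ρ²=44 → inactive
F = F_att + ΣF_rep = (-33.7824,-1.3368)
p' = p + 1/5·F = (3.2435,-4.2674)

Fx=-33.7824 Fy=-1.3368 x'=3.2435 y'=-4.2674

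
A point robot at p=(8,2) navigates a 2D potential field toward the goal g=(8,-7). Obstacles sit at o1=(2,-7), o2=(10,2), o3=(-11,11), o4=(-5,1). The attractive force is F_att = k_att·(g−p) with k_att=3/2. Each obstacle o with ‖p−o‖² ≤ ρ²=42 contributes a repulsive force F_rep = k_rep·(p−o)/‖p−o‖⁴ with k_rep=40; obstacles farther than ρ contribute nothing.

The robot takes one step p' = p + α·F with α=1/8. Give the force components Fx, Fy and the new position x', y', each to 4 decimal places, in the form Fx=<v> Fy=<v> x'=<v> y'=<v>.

Fx=-5.0000 Fy=-13.5000 x'=7.3750 y'=0.3125

F_att = 3/2·(g−p) = 3/2·(0,-9) = (0.0000,-13.5000)
o1: d²=117 > ρ²=42 → inactive
o2: d²=4 ≤ ρ²=42; F_rep = 40·(-2,0)/4² = (-5.0000,0.0000)
o3: d²=442 > ρ²=42 → inactive
o4: d²=170 > ρ²=42 → inactive
F = F_att + ΣF_rep = (-5.0000,-13.5000)
p' = p + 1/8·F = (7.3750,0.3125)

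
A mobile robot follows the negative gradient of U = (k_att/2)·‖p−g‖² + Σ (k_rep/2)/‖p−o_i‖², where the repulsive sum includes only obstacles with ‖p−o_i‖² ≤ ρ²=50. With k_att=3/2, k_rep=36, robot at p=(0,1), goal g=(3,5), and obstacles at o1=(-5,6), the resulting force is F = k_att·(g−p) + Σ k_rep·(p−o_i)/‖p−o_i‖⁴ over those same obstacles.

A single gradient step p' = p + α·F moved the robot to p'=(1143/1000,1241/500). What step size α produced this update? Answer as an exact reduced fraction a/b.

F_att = 3/2·(g−p) = 3/2·(3,4) = (4.5000,6.0000)
o1: d²=50 ≤ ρ²=50; F_rep = 36·(5,-5)/50² = (0.0720,-0.0720)
F = F_att + ΣF_rep = (4.5720,5.9280)
Δp = p'−p = (1.1430,1.4820); α = Δx/Fx = (1143/1000) / (1143/250) = 1/4
check: Δy/Fy = (741/500) / (741/125) = 1/4 ✓

α = 1/4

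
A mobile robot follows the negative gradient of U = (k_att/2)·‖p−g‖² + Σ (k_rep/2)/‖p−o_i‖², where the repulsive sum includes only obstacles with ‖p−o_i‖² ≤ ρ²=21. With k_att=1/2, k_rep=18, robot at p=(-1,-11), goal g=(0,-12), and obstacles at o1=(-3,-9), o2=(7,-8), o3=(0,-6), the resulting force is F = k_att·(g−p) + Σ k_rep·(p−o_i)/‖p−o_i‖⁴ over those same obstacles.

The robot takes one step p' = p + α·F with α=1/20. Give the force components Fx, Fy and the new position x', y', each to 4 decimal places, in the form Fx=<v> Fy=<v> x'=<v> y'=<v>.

F_att = 1/2·(g−p) = 1/2·(1,-1) = (0.5000,-0.5000)
o1: d²=8 ≤ ρ²=21; F_rep = 18·(2,-2)/8² = (0.5625,-0.5625)
o2: d²=73 > ρ²=21 → inactive
o3: d²=26 > ρ²=21 → inactive
F = F_att + ΣF_rep = (1.0625,-1.0625)
p' = p + 1/20·F = (-0.9469,-11.0531)

Fx=1.0625 Fy=-1.0625 x'=-0.9469 y'=-11.0531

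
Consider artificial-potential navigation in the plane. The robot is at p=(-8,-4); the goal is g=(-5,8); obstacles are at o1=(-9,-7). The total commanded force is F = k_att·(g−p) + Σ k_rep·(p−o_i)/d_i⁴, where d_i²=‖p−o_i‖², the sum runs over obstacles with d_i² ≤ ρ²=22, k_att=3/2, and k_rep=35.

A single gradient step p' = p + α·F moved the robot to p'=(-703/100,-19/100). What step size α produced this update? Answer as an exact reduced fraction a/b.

F_att = 3/2·(g−p) = 3/2·(3,12) = (4.5000,18.0000)
o1: d²=10 ≤ ρ²=22; F_rep = 35·(1,3)/10² = (0.3500,1.0500)
F = F_att + ΣF_rep = (4.8500,19.0500)
Δp = p'−p = (0.9700,3.8100); α = Δx/Fx = (97/100) / (97/20) = 1/5
check: Δy/Fy = (381/100) / (381/20) = 1/5 ✓

α = 1/5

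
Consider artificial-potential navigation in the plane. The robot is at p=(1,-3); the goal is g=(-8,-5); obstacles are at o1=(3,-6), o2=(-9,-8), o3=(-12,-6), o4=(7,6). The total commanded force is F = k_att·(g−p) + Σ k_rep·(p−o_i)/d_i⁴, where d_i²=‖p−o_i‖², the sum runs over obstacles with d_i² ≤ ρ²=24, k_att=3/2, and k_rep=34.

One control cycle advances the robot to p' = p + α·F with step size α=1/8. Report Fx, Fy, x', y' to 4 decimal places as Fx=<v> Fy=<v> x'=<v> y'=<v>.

F_att = 3/2·(g−p) = 3/2·(-9,-2) = (-13.5000,-3.0000)
o1: d²=13 ≤ ρ²=24; F_rep = 34·(-2,3)/13² = (-0.4024,0.6036)
o2: d²=125 > ρ²=24 → inactive
o3: d²=178 > ρ²=24 → inactive
o4: d²=117 > ρ²=24 → inactive
F = F_att + ΣF_rep = (-13.9024,-2.3964)
p' = p + 1/8·F = (-0.7378,-3.2996)

Fx=-13.9024 Fy=-2.3964 x'=-0.7378 y'=-3.2996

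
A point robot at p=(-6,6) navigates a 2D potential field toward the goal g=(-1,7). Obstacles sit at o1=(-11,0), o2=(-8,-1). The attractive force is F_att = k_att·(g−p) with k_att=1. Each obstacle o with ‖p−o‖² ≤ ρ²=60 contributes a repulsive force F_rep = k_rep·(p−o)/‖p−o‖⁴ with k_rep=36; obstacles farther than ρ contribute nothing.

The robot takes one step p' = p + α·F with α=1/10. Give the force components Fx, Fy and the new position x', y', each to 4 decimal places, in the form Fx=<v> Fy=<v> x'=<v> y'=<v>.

Fx=5.0256 Fy=1.0897 x'=-5.4974 y'=6.1090

F_att = 1·(g−p) = 1·(5,1) = (5.0000,1.0000)
o1: d²=61 > ρ²=60 → inactive
o2: d²=53 ≤ ρ²=60; F_rep = 36·(2,7)/53² = (0.0256,0.0897)
F = F_att + ΣF_rep = (5.0256,1.0897)
p' = p + 1/10·F = (-5.4974,6.1090)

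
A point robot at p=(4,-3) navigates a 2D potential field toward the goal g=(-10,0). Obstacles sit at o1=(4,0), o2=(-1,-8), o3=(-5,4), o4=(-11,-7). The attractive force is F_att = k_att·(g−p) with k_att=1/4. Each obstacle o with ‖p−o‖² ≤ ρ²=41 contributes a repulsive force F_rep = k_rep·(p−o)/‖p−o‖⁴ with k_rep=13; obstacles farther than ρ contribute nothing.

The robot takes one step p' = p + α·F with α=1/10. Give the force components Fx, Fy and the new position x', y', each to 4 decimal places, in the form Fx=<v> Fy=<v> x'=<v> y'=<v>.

Fx=-3.5000 Fy=0.2685 x'=3.6500 y'=-2.9731

F_att = 1/4·(g−p) = 1/4·(-14,3) = (-3.5000,0.7500)
o1: d²=9 ≤ ρ²=41; F_rep = 13·(0,-3)/9² = (0.0000,-0.4815)
o2: d²=50 > ρ²=41 → inactive
o3: d²=130 > ρ²=41 → inactive
o4: d²=241 > ρ²=41 → inactive
F = F_att + ΣF_rep = (-3.5000,0.2685)
p' = p + 1/10·F = (3.6500,-2.9731)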